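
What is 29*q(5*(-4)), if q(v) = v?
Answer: -580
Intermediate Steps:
29*q(5*(-4)) = 29*(5*(-4)) = 29*(-20) = -580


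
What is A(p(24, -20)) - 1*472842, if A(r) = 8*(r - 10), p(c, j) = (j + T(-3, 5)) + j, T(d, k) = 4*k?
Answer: -473082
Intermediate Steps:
p(c, j) = 20 + 2*j (p(c, j) = (j + 4*5) + j = (j + 20) + j = (20 + j) + j = 20 + 2*j)
A(r) = -80 + 8*r (A(r) = 8*(-10 + r) = -80 + 8*r)
A(p(24, -20)) - 1*472842 = (-80 + 8*(20 + 2*(-20))) - 1*472842 = (-80 + 8*(20 - 40)) - 472842 = (-80 + 8*(-20)) - 472842 = (-80 - 160) - 472842 = -240 - 472842 = -473082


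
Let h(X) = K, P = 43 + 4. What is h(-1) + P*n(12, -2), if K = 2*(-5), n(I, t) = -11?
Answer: -527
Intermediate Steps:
K = -10
P = 47
h(X) = -10
h(-1) + P*n(12, -2) = -10 + 47*(-11) = -10 - 517 = -527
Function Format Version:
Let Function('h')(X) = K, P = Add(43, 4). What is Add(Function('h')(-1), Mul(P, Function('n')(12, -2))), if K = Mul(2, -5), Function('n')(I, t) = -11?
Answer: -527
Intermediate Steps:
K = -10
P = 47
Function('h')(X) = -10
Add(Function('h')(-1), Mul(P, Function('n')(12, -2))) = Add(-10, Mul(47, -11)) = Add(-10, -517) = -527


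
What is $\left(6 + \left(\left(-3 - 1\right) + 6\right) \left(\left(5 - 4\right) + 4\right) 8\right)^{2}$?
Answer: $7396$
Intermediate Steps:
$\left(6 + \left(\left(-3 - 1\right) + 6\right) \left(\left(5 - 4\right) + 4\right) 8\right)^{2} = \left(6 + \left(-4 + 6\right) \left(1 + 4\right) 8\right)^{2} = \left(6 + 2 \cdot 5 \cdot 8\right)^{2} = \left(6 + 10 \cdot 8\right)^{2} = \left(6 + 80\right)^{2} = 86^{2} = 7396$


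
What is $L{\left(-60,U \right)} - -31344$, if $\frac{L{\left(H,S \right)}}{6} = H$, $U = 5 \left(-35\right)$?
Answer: $30984$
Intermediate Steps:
$U = -175$
$L{\left(H,S \right)} = 6 H$
$L{\left(-60,U \right)} - -31344 = 6 \left(-60\right) - -31344 = -360 + 31344 = 30984$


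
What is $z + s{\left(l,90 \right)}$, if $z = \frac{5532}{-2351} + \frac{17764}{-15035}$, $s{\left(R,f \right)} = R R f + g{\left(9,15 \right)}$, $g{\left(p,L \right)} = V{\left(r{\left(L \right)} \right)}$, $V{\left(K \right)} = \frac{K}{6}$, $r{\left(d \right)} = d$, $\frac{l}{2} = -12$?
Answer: $\frac{3664733371657}{70694570} \approx 51839.0$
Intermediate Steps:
$l = -24$ ($l = 2 \left(-12\right) = -24$)
$V{\left(K \right)} = \frac{K}{6}$ ($V{\left(K \right)} = K \frac{1}{6} = \frac{K}{6}$)
$g{\left(p,L \right)} = \frac{L}{6}$
$s{\left(R,f \right)} = \frac{5}{2} + f R^{2}$ ($s{\left(R,f \right)} = R R f + \frac{1}{6} \cdot 15 = R^{2} f + \frac{5}{2} = f R^{2} + \frac{5}{2} = \frac{5}{2} + f R^{2}$)
$z = - \frac{124936784}{35347285}$ ($z = 5532 \left(- \frac{1}{2351}\right) + 17764 \left(- \frac{1}{15035}\right) = - \frac{5532}{2351} - \frac{17764}{15035} = - \frac{124936784}{35347285} \approx -3.5345$)
$z + s{\left(l,90 \right)} = - \frac{124936784}{35347285} + \left(\frac{5}{2} + 90 \left(-24\right)^{2}\right) = - \frac{124936784}{35347285} + \left(\frac{5}{2} + 90 \cdot 576\right) = - \frac{124936784}{35347285} + \left(\frac{5}{2} + 51840\right) = - \frac{124936784}{35347285} + \frac{103685}{2} = \frac{3664733371657}{70694570}$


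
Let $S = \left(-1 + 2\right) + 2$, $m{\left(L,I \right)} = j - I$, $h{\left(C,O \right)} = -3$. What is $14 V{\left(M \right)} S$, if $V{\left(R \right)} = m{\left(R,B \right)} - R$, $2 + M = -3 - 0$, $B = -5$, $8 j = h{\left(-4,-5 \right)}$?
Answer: $\frac{1617}{4} \approx 404.25$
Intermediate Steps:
$j = - \frac{3}{8}$ ($j = \frac{1}{8} \left(-3\right) = - \frac{3}{8} \approx -0.375$)
$m{\left(L,I \right)} = - \frac{3}{8} - I$
$M = -5$ ($M = -2 - 3 = -5$)
$S = 3$ ($S = 1 + 2 = 3$)
$V{\left(R \right)} = \frac{37}{8} - R$ ($V{\left(R \right)} = \left(- \frac{3}{8} - -5\right) - R = \left(- \frac{3}{8} + 5\right) - R = \frac{37}{8} - R$)
$14 V{\left(M \right)} S = 14 \left(\frac{37}{8} - -5\right) 3 = 14 \left(\frac{37}{8} + 5\right) 3 = 14 \cdot \frac{77}{8} \cdot 3 = \frac{539}{4} \cdot 3 = \frac{1617}{4}$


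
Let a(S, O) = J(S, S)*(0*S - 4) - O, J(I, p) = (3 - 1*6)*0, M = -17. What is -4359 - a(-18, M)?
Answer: -4376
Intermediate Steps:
J(I, p) = 0 (J(I, p) = (3 - 6)*0 = -3*0 = 0)
a(S, O) = -O (a(S, O) = 0*(0*S - 4) - O = 0*(0 - 4) - O = 0*(-4) - O = 0 - O = -O)
-4359 - a(-18, M) = -4359 - (-1)*(-17) = -4359 - 1*17 = -4359 - 17 = -4376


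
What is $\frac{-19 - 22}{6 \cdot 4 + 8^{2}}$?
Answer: $- \frac{41}{88} \approx -0.46591$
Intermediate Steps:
$\frac{-19 - 22}{6 \cdot 4 + 8^{2}} = - \frac{41}{24 + 64} = - \frac{41}{88}$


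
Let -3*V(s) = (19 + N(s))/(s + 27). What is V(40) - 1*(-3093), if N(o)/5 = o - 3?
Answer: 207163/67 ≈ 3092.0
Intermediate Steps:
N(o) = -15 + 5*o (N(o) = 5*(o - 3) = 5*(-3 + o) = -15 + 5*o)
V(s) = -(4 + 5*s)/(3*(27 + s)) (V(s) = -(19 + (-15 + 5*s))/(3*(s + 27)) = -(4 + 5*s)/(3*(27 + s)))
V(40) - 1*(-3093) = (-4 - 5*40)/(3*(27 + 40)) - 1*(-3093) = (1/3)*(-4 - 200)/67 + 3093 = (1/3)*(1/67)*(-204) + 3093 = -68/67 + 3093 = 207163/67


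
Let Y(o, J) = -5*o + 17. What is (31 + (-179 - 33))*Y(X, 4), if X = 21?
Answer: 15928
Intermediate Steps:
Y(o, J) = 17 - 5*o
(31 + (-179 - 33))*Y(X, 4) = (31 + (-179 - 33))*(17 - 5*21) = (31 - 212)*(17 - 105) = -181*(-88) = 15928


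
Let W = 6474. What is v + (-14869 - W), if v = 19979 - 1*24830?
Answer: -26194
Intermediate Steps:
v = -4851 (v = 19979 - 24830 = -4851)
v + (-14869 - W) = -4851 + (-14869 - 1*6474) = -4851 + (-14869 - 6474) = -4851 - 21343 = -26194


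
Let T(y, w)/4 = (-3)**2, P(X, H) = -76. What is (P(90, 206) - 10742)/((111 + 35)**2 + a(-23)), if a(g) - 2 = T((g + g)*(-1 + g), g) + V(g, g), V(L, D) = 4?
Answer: -5409/10679 ≈ -0.50651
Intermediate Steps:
T(y, w) = 36 (T(y, w) = 4*(-3)**2 = 4*9 = 36)
a(g) = 42 (a(g) = 2 + (36 + 4) = 2 + 40 = 42)
(P(90, 206) - 10742)/((111 + 35)**2 + a(-23)) = (-76 - 10742)/((111 + 35)**2 + 42) = -10818/(146**2 + 42) = -10818/(21316 + 42) = -10818/21358 = -10818*1/21358 = -5409/10679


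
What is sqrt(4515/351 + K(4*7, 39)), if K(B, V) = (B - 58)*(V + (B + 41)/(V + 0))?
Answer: I*sqrt(1840735)/39 ≈ 34.788*I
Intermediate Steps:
K(B, V) = (-58 + B)*(V + (41 + B)/V)
sqrt(4515/351 + K(4*7, 39)) = sqrt(4515/351 + (-2378 + (4*7)**2 - 68*7 + 39**2*(-58 + 4*7))/39) = sqrt(4515*(1/351) + (-2378 + 28**2 - 17*28 + 1521*(-58 + 28))/39) = sqrt(1505/117 + (-2378 + 784 - 476 + 1521*(-30))/39) = sqrt(1505/117 + (-2378 + 784 - 476 - 45630)/39) = sqrt(1505/117 + (1/39)*(-47700)) = sqrt(1505/117 - 15900/13) = sqrt(-141595/117) = I*sqrt(1840735)/39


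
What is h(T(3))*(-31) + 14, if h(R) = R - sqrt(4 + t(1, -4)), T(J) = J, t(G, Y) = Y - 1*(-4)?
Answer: -17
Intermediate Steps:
t(G, Y) = 4 + Y (t(G, Y) = Y + 4 = 4 + Y)
h(R) = -2 + R (h(R) = R - sqrt(4 + (4 - 4)) = R - sqrt(4 + 0) = R - sqrt(4) = R - 1*2 = R - 2 = -2 + R)
h(T(3))*(-31) + 14 = (-2 + 3)*(-31) + 14 = 1*(-31) + 14 = -31 + 14 = -17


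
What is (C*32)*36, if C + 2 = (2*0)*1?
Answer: -2304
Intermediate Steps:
C = -2 (C = -2 + (2*0)*1 = -2 + 0*1 = -2 + 0 = -2)
(C*32)*36 = -2*32*36 = -64*36 = -2304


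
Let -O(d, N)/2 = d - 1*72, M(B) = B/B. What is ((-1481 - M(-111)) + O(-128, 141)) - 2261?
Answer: -3343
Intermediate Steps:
M(B) = 1
O(d, N) = 144 - 2*d (O(d, N) = -2*(d - 1*72) = -2*(d - 72) = -2*(-72 + d) = 144 - 2*d)
((-1481 - M(-111)) + O(-128, 141)) - 2261 = ((-1481 - 1*1) + (144 - 2*(-128))) - 2261 = ((-1481 - 1) + (144 + 256)) - 2261 = (-1482 + 400) - 2261 = -1082 - 2261 = -3343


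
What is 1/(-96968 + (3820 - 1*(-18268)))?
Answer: -1/74880 ≈ -1.3355e-5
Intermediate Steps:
1/(-96968 + (3820 - 1*(-18268))) = 1/(-96968 + (3820 + 18268)) = 1/(-96968 + 22088) = 1/(-74880) = -1/74880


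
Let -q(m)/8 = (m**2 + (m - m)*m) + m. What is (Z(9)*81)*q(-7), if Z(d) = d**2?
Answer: -2204496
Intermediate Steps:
q(m) = -8*m - 8*m**2 (q(m) = -8*((m**2 + (m - m)*m) + m) = -8*((m**2 + 0*m) + m) = -8*((m**2 + 0) + m) = -8*(m**2 + m) = -8*(m + m**2) = -8*m - 8*m**2)
(Z(9)*81)*q(-7) = (9**2*81)*(-8*(-7)*(1 - 7)) = (81*81)*(-8*(-7)*(-6)) = 6561*(-336) = -2204496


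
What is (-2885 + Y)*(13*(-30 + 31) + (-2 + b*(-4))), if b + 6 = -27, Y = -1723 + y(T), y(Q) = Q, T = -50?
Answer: -666094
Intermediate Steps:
Y = -1773 (Y = -1723 - 50 = -1773)
b = -33 (b = -6 - 27 = -33)
(-2885 + Y)*(13*(-30 + 31) + (-2 + b*(-4))) = (-2885 - 1773)*(13*(-30 + 31) + (-2 - 33*(-4))) = -4658*(13*1 + (-2 + 132)) = -4658*(13 + 130) = -4658*143 = -666094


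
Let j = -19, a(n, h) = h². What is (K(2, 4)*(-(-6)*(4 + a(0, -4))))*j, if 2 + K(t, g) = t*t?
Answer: -4560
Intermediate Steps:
K(t, g) = -2 + t² (K(t, g) = -2 + t*t = -2 + t²)
(K(2, 4)*(-(-6)*(4 + a(0, -4))))*j = ((-2 + 2²)*(-(-6)*(4 + (-4)²)))*(-19) = ((-2 + 4)*(-(-6)*(4 + 16)))*(-19) = (2*(-(-6)*20))*(-19) = (2*(-2*(-60)))*(-19) = (2*120)*(-19) = 240*(-19) = -4560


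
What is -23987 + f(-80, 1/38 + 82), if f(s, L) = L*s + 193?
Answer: -576766/19 ≈ -30356.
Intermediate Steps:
f(s, L) = 193 + L*s
-23987 + f(-80, 1/38 + 82) = -23987 + (193 + (1/38 + 82)*(-80)) = -23987 + (193 + (3117/38)*(-80)) = -23987 + (193 - 124680/19) = -23987 - 121013/19 = -576766/19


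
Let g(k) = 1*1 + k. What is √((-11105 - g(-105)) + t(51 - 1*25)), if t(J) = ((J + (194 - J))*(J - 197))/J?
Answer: 20*I*√5187/13 ≈ 110.8*I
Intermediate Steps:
g(k) = 1 + k
t(J) = (-38218 + 194*J)/J (t(J) = (194*(-197 + J))/J = (-38218 + 194*J)/J)
√((-11105 - g(-105)) + t(51 - 1*25)) = √((-11105 - (1 - 105)) + (194 - 38218/(51 - 1*25))) = √((-11105 - 1*(-104)) + (194 - 38218/(51 - 25))) = √((-11105 + 104) + (194 - 38218/26)) = √(-11001 + (194 - 38218*1/26)) = √(-11001 + (194 - 19109/13)) = √(-11001 - 16587/13) = √(-159600/13) = 20*I*√5187/13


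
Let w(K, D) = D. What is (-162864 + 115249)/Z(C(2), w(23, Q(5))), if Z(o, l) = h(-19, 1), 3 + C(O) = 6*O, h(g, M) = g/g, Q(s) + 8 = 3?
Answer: -47615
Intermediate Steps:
Q(s) = -5 (Q(s) = -8 + 3 = -5)
h(g, M) = 1
C(O) = -3 + 6*O
Z(o, l) = 1
(-162864 + 115249)/Z(C(2), w(23, Q(5))) = (-162864 + 115249)/1 = -47615*1 = -47615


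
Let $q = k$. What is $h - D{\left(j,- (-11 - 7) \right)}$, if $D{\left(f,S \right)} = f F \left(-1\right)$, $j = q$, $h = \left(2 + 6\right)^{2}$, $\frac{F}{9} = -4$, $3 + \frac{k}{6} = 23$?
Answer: $-4256$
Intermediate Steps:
$k = 120$ ($k = -18 + 6 \cdot 23 = -18 + 138 = 120$)
$q = 120$
$F = -36$ ($F = 9 \left(-4\right) = -36$)
$h = 64$ ($h = 8^{2} = 64$)
$j = 120$
$D{\left(f,S \right)} = 36 f$ ($D{\left(f,S \right)} = f \left(-36\right) \left(-1\right) = - 36 f \left(-1\right) = 36 f$)
$h - D{\left(j,- (-11 - 7) \right)} = 64 - 36 \cdot 120 = 64 - 4320 = -4256$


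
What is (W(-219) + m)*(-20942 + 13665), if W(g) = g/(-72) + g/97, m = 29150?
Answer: -493839232925/2328 ≈ -2.1213e+8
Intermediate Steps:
W(g) = -25*g/6984 (W(g) = g*(-1/72) + g*(1/97) = -g/72 + g/97 = -25*g/6984)
(W(-219) + m)*(-20942 + 13665) = (-25/6984*(-219) + 29150)*(-20942 + 13665) = (1825/2328 + 29150)*(-7277) = (67863025/2328)*(-7277) = -493839232925/2328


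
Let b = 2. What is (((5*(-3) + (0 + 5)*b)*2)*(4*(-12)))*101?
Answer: 48480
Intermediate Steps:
(((5*(-3) + (0 + 5)*b)*2)*(4*(-12)))*101 = (((5*(-3) + (0 + 5)*2)*2)*(4*(-12)))*101 = (((-15 + 5*2)*2)*(-48))*101 = (((-15 + 10)*2)*(-48))*101 = (-5*2*(-48))*101 = -10*(-48)*101 = 480*101 = 48480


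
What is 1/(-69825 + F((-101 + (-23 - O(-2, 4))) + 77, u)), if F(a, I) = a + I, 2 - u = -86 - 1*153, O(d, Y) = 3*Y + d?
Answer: -1/69641 ≈ -1.4359e-5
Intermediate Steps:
O(d, Y) = d + 3*Y
u = 241 (u = 2 - (-86 - 1*153) = 2 - (-86 - 153) = 2 - 1*(-239) = 2 + 239 = 241)
F(a, I) = I + a
1/(-69825 + F((-101 + (-23 - O(-2, 4))) + 77, u)) = 1/(-69825 + (241 + ((-101 + (-23 - (-2 + 3*4))) + 77))) = 1/(-69825 + (241 + ((-101 + (-23 - (-2 + 12))) + 77))) = 1/(-69825 + (241 + ((-101 + (-23 - 1*10)) + 77))) = 1/(-69825 + (241 + ((-101 + (-23 - 10)) + 77))) = 1/(-69825 + (241 + ((-101 - 33) + 77))) = 1/(-69825 + (241 + (-134 + 77))) = 1/(-69825 + (241 - 57)) = 1/(-69825 + 184) = 1/(-69641) = -1/69641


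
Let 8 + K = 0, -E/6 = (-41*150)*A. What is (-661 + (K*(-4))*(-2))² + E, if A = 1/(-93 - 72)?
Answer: 5779415/11 ≈ 5.2540e+5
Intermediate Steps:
A = -1/165 (A = 1/(-165) = -1/165 ≈ -0.0060606)
E = -2460/11 (E = -6*(-41*150)*(-1)/165 = -(-36900)*(-1)/165 = -6*410/11 = -2460/11 ≈ -223.64)
K = -8 (K = -8 + 0 = -8)
(-661 + (K*(-4))*(-2))² + E = (-661 - 8*(-4)*(-2))² - 2460/11 = (-661 + 32*(-2))² - 2460/11 = (-661 - 64)² - 2460/11 = (-725)² - 2460/11 = 525625 - 2460/11 = 5779415/11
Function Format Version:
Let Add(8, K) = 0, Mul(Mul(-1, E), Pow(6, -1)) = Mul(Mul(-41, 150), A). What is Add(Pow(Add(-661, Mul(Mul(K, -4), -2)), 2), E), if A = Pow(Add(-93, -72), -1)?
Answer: Rational(5779415, 11) ≈ 5.2540e+5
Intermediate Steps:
A = Rational(-1, 165) (A = Pow(-165, -1) = Rational(-1, 165) ≈ -0.0060606)
E = Rational(-2460, 11) (E = Mul(-6, Mul(Mul(-41, 150), Rational(-1, 165))) = Mul(-6, Mul(-6150, Rational(-1, 165))) = Mul(-6, Rational(410, 11)) = Rational(-2460, 11) ≈ -223.64)
K = -8 (K = Add(-8, 0) = -8)
Add(Pow(Add(-661, Mul(Mul(K, -4), -2)), 2), E) = Add(Pow(Add(-661, Mul(Mul(-8, -4), -2)), 2), Rational(-2460, 11)) = Add(Pow(Add(-661, Mul(32, -2)), 2), Rational(-2460, 11)) = Add(Pow(Add(-661, -64), 2), Rational(-2460, 11)) = Add(Pow(-725, 2), Rational(-2460, 11)) = Add(525625, Rational(-2460, 11)) = Rational(5779415, 11)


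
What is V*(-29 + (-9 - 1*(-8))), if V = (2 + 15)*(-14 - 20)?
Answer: 17340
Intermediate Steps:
V = -578 (V = 17*(-34) = -578)
V*(-29 + (-9 - 1*(-8))) = -578*(-29 + (-9 - 1*(-8))) = -578*(-29 + (-9 + 8)) = -578*(-29 - 1) = -578*(-30) = 17340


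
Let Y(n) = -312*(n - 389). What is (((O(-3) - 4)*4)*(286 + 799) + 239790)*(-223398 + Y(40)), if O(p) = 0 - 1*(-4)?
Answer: -27458352900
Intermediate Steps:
O(p) = 4 (O(p) = 0 + 4 = 4)
Y(n) = 121368 - 312*n (Y(n) = -312*(-389 + n) = 121368 - 312*n)
(((O(-3) - 4)*4)*(286 + 799) + 239790)*(-223398 + Y(40)) = (((4 - 4)*4)*(286 + 799) + 239790)*(-223398 + (121368 - 312*40)) = ((0*4)*1085 + 239790)*(-223398 + (121368 - 12480)) = (0*1085 + 239790)*(-223398 + 108888) = (0 + 239790)*(-114510) = 239790*(-114510) = -27458352900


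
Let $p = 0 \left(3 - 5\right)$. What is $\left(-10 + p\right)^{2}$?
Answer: $100$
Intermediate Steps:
$p = 0$ ($p = 0 \left(-2\right) = 0$)
$\left(-10 + p\right)^{2} = \left(-10 + 0\right)^{2} = \left(-10\right)^{2} = 100$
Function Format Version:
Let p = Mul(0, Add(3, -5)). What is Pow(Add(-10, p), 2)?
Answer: 100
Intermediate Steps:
p = 0 (p = Mul(0, -2) = 0)
Pow(Add(-10, p), 2) = Pow(Add(-10, 0), 2) = Pow(-10, 2) = 100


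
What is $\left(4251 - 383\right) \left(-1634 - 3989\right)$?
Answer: $-21749764$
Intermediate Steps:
$\left(4251 - 383\right) \left(-1634 - 3989\right) = 3868 \left(-5623\right) = -21749764$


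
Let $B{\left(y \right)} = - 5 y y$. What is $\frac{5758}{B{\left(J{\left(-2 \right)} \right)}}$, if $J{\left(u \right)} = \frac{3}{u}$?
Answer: $- \frac{23032}{45} \approx -511.82$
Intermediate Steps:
$B{\left(y \right)} = - 5 y^{2}$
$\frac{5758}{B{\left(J{\left(-2 \right)} \right)}} = \frac{5758}{\left(-5\right) \left(\frac{3}{-2}\right)^{2}} = \frac{5758}{\left(-5\right) \left(3 \left(- \frac{1}{2}\right)\right)^{2}} = \frac{5758}{\left(-5\right) \left(- \frac{3}{2}\right)^{2}} = \frac{5758}{\left(-5\right) \frac{9}{4}} = \frac{5758}{- \frac{45}{4}} = 5758 \left(- \frac{4}{45}\right) = - \frac{23032}{45}$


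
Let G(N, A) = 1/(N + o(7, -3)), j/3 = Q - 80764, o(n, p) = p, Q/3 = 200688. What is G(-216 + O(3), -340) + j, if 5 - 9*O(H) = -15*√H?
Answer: 6043661818206/3864481 - 135*√3/3864481 ≈ 1.5639e+6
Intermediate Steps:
Q = 602064 (Q = 3*200688 = 602064)
O(H) = 5/9 + 5*√H/3 (O(H) = 5/9 - (-5)*√H/3 = 5/9 + 5*√H/3)
j = 1563900 (j = 3*(602064 - 80764) = 3*521300 = 1563900)
G(N, A) = 1/(-3 + N) (G(N, A) = 1/(N - 3) = 1/(-3 + N))
G(-216 + O(3), -340) + j = 1/(-3 + (-216 + (5/9 + 5*√3/3))) + 1563900 = 1/(-3 + (-1939/9 + 5*√3/3)) + 1563900 = 1/(-1966/9 + 5*√3/3) + 1563900 = 1563900 + 1/(-1966/9 + 5*√3/3)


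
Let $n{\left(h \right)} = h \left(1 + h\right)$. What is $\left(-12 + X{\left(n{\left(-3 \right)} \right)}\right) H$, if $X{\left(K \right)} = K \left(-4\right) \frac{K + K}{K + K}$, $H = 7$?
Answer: $-252$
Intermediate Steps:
$X{\left(K \right)} = - 4 K$ ($X{\left(K \right)} = - 4 K \frac{2 K}{2 K} = - 4 K 2 K \frac{1}{2 K} = - 4 K 1 = - 4 K$)
$\left(-12 + X{\left(n{\left(-3 \right)} \right)}\right) H = \left(-12 - 4 \left(- 3 \left(1 - 3\right)\right)\right) 7 = \left(-12 - 4 \left(\left(-3\right) \left(-2\right)\right)\right) 7 = \left(-12 - 24\right) 7 = \left(-36\right) 7 = -252$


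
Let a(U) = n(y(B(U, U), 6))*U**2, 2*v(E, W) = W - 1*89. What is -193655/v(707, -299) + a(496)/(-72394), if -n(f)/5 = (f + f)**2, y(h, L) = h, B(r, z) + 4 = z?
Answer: 115537146756595/7022218 ≈ 1.6453e+7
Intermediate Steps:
B(r, z) = -4 + z
v(E, W) = -89/2 + W/2 (v(E, W) = (W - 1*89)/2 = (W - 89)/2 = (-89 + W)/2 = -89/2 + W/2)
n(f) = -20*f**2 (n(f) = -5*(f + f)**2 = -5*4*f**2 = -20*f**2)
a(U) = -20*U**2*(-4 + U)**2 (a(U) = (-20*(-4 + U)**2)*U**2 = -20*U**2*(-4 + U)**2)
-193655/v(707, -299) + a(496)/(-72394) = -193655/(-89/2 + (1/2)*(-299)) - 20*496**2*(-4 + 496)**2/(-72394) = -193655/(-89/2 - 299/2) - 20*246016*492**2*(-1/72394) = -193655/(-194) - 20*246016*242064*(-1/72394) = -193655*(-1/194) - 1191032340480*(-1/72394) = 193655/194 + 595516170240/36197 = 115537146756595/7022218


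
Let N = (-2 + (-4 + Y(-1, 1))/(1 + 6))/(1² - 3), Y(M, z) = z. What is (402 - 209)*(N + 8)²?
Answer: 3211713/196 ≈ 16386.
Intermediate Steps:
N = 17/14 (N = (-2 + (-4 + 1)/(1 + 6))/(1² - 3) = (-2 - 3/7)/(1 - 3) = (-2 - 3*⅐)/(-2) = (-2 - 3/7)*(-½) = -17/7*(-½) = 17/14 ≈ 1.2143)
(402 - 209)*(N + 8)² = (402 - 209)*(17/14 + 8)² = 193*(129/14)² = 193*(16641/196) = 3211713/196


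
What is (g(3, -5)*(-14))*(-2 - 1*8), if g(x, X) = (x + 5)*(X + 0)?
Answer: -5600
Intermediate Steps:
g(x, X) = X*(5 + x) (g(x, X) = (5 + x)*X = X*(5 + x))
(g(3, -5)*(-14))*(-2 - 1*8) = (-5*(5 + 3)*(-14))*(-2 - 1*8) = (-5*8*(-14))*(-2 - 8) = -40*(-14)*(-10) = 560*(-10) = -5600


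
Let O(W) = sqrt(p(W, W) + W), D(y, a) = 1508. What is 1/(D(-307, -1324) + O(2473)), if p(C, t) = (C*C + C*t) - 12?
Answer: -1508/9959855 + sqrt(12233919)/9959855 ≈ 0.00019977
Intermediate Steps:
p(C, t) = -12 + C**2 + C*t (p(C, t) = (C**2 + C*t) - 12 = -12 + C**2 + C*t)
O(W) = sqrt(-12 + W + 2*W**2) (O(W) = sqrt((-12 + W**2 + W*W) + W) = sqrt((-12 + W**2 + W**2) + W) = sqrt((-12 + 2*W**2) + W) = sqrt(-12 + W + 2*W**2))
1/(D(-307, -1324) + O(2473)) = 1/(1508 + sqrt(-12 + 2473 + 2*2473**2)) = 1/(1508 + sqrt(-12 + 2473 + 2*6115729)) = 1/(1508 + sqrt(-12 + 2473 + 12231458)) = 1/(1508 + sqrt(12233919))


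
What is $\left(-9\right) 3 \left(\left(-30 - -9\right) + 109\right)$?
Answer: $-2376$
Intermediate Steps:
$\left(-9\right) 3 \left(\left(-30 - -9\right) + 109\right) = - 27 \left(\left(-30 + 9\right) + 109\right) = - 27 \left(-21 + 109\right) = \left(-27\right) 88 = -2376$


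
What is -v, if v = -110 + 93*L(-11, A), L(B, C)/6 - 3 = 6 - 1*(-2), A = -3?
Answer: -6028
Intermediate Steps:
L(B, C) = 66 (L(B, C) = 18 + 6*(6 - 1*(-2)) = 18 + 6*(6 + 2) = 18 + 6*8 = 18 + 48 = 66)
v = 6028 (v = -110 + 93*66 = -110 + 6138 = 6028)
-v = -1*6028 = -6028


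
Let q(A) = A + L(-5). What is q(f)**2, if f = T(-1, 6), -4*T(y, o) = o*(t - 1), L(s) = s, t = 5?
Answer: 121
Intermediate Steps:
T(y, o) = -o (T(y, o) = -o*(5 - 1)/4 = -o*4/4 = -o)
f = -6 (f = -1*6 = -6)
q(A) = -5 + A (q(A) = A - 5 = -5 + A)
q(f)**2 = (-5 - 6)**2 = (-11)**2 = 121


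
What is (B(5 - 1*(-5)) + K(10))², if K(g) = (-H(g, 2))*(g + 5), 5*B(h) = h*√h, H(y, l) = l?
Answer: 940 - 120*√10 ≈ 560.53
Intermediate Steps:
B(h) = h^(3/2)/5 (B(h) = (h*√h)/5 = h^(3/2)/5)
K(g) = -10 - 2*g (K(g) = (-1*2)*(g + 5) = -2*(5 + g) = -10 - 2*g)
(B(5 - 1*(-5)) + K(10))² = ((5 - 1*(-5))^(3/2)/5 + (-10 - 2*10))² = ((5 + 5)^(3/2)/5 + (-10 - 20))² = (10^(3/2)/5 - 30)² = ((10*√10)/5 - 30)² = (2*√10 - 30)² = (-30 + 2*√10)²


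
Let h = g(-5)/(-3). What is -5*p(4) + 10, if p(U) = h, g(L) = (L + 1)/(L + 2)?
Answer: 110/9 ≈ 12.222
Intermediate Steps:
g(L) = (1 + L)/(2 + L)
h = -4/9 (h = ((1 - 5)/(2 - 5))/(-3) = (-4/(-3))*(-⅓) = -⅓*(-4)*(-⅓) = (4/3)*(-⅓) = -4/9 ≈ -0.44444)
p(U) = -4/9
-5*p(4) + 10 = -5*(-4/9) + 10 = 20/9 + 10 = 110/9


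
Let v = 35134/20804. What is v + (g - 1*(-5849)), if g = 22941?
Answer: 299491147/10402 ≈ 28792.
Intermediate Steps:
v = 17567/10402 (v = 35134*(1/20804) = 17567/10402 ≈ 1.6888)
v + (g - 1*(-5849)) = 17567/10402 + (22941 - 1*(-5849)) = 17567/10402 + (22941 + 5849) = 17567/10402 + 28790 = 299491147/10402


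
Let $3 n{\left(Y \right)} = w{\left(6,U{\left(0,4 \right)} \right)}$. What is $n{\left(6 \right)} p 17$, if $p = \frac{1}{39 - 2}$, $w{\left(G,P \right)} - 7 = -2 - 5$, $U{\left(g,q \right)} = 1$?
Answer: $0$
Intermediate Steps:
$w{\left(G,P \right)} = 0$ ($w{\left(G,P \right)} = 7 - 7 = 0$)
$n{\left(Y \right)} = 0$ ($n{\left(Y \right)} = \frac{1}{3} \cdot 0 = 0$)
$p = \frac{1}{37} \approx 0.027027$
$n{\left(6 \right)} p 17 = 0 \cdot \frac{1}{37} \cdot 17 = 0 \cdot 17 = 0$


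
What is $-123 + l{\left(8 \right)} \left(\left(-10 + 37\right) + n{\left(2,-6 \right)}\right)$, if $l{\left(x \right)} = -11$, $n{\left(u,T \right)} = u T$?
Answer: $-288$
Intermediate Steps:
$n{\left(u,T \right)} = T u$
$-123 + l{\left(8 \right)} \left(\left(-10 + 37\right) + n{\left(2,-6 \right)}\right) = -123 - 11 \left(\left(-10 + 37\right) - 12\right) = -123 - 11 \left(27 - 12\right) = -123 - 165 = -288$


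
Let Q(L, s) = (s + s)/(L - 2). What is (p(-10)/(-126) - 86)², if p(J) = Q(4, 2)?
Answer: 29365561/3969 ≈ 7398.7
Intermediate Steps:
Q(L, s) = 2*s/(-2 + L) (Q(L, s) = (2*s)/(-2 + L) = 2*s/(-2 + L))
p(J) = 2 (p(J) = 2*2/(-2 + 4) = 2*2/2 = 2*2*(½) = 2)
(p(-10)/(-126) - 86)² = (2/(-126) - 86)² = (2*(-1/126) - 86)² = (-1/63 - 86)² = (-5419/63)² = 29365561/3969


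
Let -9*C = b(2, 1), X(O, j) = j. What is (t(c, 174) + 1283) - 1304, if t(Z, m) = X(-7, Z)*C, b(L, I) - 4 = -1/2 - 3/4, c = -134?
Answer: 359/18 ≈ 19.944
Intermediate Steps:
b(L, I) = 11/4 (b(L, I) = 4 + (-1/2 - 3/4) = 4 + (-1*½ - 3*¼) = 4 + (-½ - ¾) = 4 - 5/4 = 11/4)
C = -11/36 (C = -⅑*11/4 = -11/36 ≈ -0.30556)
t(Z, m) = -11*Z/36 (t(Z, m) = Z*(-11/36) = -11*Z/36)
(t(c, 174) + 1283) - 1304 = (-11/36*(-134) + 1283) - 1304 = (737/18 + 1283) - 1304 = 23831/18 - 1304 = 359/18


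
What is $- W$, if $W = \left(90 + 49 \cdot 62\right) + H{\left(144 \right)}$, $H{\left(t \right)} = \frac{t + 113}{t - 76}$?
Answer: $- \frac{212961}{68} \approx -3131.8$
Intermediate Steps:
$H{\left(t \right)} = \frac{113 + t}{-76 + t}$
$W = \frac{212961}{68}$ ($W = \left(90 + 49 \cdot 62\right) + \frac{113 + 144}{-76 + 144} = \left(90 + 3038\right) + \frac{1}{68} \cdot 257 = 3128 + \frac{1}{68} \cdot 257 = 3128 + \frac{257}{68} = \frac{212961}{68} \approx 3131.8$)
$- W = \left(-1\right) \frac{212961}{68} = - \frac{212961}{68}$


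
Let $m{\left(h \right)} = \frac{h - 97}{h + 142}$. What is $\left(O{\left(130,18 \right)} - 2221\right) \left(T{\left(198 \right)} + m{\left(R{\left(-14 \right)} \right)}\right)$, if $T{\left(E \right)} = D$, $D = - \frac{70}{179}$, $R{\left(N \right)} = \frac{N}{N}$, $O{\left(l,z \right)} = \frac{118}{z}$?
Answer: $\frac{541976420}{230373} \approx 2352.6$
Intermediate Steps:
$R{\left(N \right)} = 1$
$m{\left(h \right)} = \frac{-97 + h}{142 + h}$
$D = - \frac{70}{179}$ ($D = \left(-70\right) \frac{1}{179} = - \frac{70}{179} \approx -0.39106$)
$T{\left(E \right)} = - \frac{70}{179}$
$\left(O{\left(130,18 \right)} - 2221\right) \left(T{\left(198 \right)} + m{\left(R{\left(-14 \right)} \right)}\right) = \left(\frac{118}{18} - 2221\right) \left(- \frac{70}{179} + \frac{-97 + 1}{142 + 1}\right) = \left(118 \cdot \frac{1}{18} - 2221\right) \left(- \frac{70}{179} + \frac{1}{143} \left(-96\right)\right) = \left(\frac{59}{9} - 2221\right) \left(- \frac{70}{179} + \frac{1}{143} \left(-96\right)\right) = - \frac{19930 \left(- \frac{70}{179} - \frac{96}{143}\right)}{9} = \left(- \frac{19930}{9}\right) \left(- \frac{27194}{25597}\right) = \frac{541976420}{230373}$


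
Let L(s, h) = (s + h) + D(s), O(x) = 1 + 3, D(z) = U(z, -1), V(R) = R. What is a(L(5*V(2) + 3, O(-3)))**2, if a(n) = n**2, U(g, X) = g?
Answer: 810000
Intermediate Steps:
D(z) = z
O(x) = 4
L(s, h) = h + 2*s (L(s, h) = (s + h) + s = (h + s) + s = h + 2*s)
a(L(5*V(2) + 3, O(-3)))**2 = ((4 + 2*(5*2 + 3))**2)**2 = ((4 + 2*(10 + 3))**2)**2 = ((4 + 2*13)**2)**2 = ((4 + 26)**2)**2 = (30**2)**2 = 900**2 = 810000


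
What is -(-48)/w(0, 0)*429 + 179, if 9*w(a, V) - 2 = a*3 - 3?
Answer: -185149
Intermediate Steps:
w(a, V) = -⅑ + a/3 (w(a, V) = 2/9 + (a*3 - 3)/9 = 2/9 + (3*a - 3)/9 = 2/9 + (-3 + 3*a)/9 = 2/9 + (-⅓ + a/3) = -⅑ + a/3)
-(-48)/w(0, 0)*429 + 179 = -(-48)/(-⅑ + (⅓)*0)*429 + 179 = -(-48)/(-⅑ + 0)*429 + 179 = -(-48)/(-⅑)*429 + 179 = -(-48)*(-9)*429 + 179 = -16*27*429 + 179 = -432*429 + 179 = -185328 + 179 = -185149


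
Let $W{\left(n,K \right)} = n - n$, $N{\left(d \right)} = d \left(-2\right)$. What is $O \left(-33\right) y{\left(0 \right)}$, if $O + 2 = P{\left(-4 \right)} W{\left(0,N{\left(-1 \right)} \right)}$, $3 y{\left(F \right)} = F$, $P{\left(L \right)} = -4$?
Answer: $0$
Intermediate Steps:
$N{\left(d \right)} = - 2 d$
$W{\left(n,K \right)} = 0$
$y{\left(F \right)} = \frac{F}{3}$
$O = -2$ ($O = -2 - 0 = -2 + 0 = -2$)
$O \left(-33\right) y{\left(0 \right)} = \left(-2\right) \left(-33\right) \frac{1}{3} \cdot 0 = 66 \cdot 0 = 0$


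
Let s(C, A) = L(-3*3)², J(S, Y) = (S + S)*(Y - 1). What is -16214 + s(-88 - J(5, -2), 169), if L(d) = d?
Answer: -16133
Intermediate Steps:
J(S, Y) = 2*S*(-1 + Y) (J(S, Y) = (2*S)*(-1 + Y) = 2*S*(-1 + Y))
s(C, A) = 81 (s(C, A) = (-3*3)² = (-9)² = 81)
-16214 + s(-88 - J(5, -2), 169) = -16214 + 81 = -16133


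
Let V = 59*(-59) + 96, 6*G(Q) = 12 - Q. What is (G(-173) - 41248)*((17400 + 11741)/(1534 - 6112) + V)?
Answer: 548506430759/3924 ≈ 1.3978e+8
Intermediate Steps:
G(Q) = 2 - Q/6 (G(Q) = (12 - Q)/6 = 2 - Q/6)
V = -3385 (V = -3481 + 96 = -3385)
(G(-173) - 41248)*((17400 + 11741)/(1534 - 6112) + V) = ((2 - ⅙*(-173)) - 41248)*((17400 + 11741)/(1534 - 6112) - 3385) = ((2 + 173/6) - 41248)*(29141/(-4578) - 3385) = (185/6 - 41248)*(29141*(-1/4578) - 3385) = -247303*(-4163/654 - 3385)/6 = -247303/6*(-2217953/654) = 548506430759/3924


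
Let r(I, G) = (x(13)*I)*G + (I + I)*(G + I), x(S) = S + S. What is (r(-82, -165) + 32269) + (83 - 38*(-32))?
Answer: 425856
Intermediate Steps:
x(S) = 2*S
r(I, G) = 2*I*(G + I) + 26*G*I (r(I, G) = ((2*13)*I)*G + (I + I)*(G + I) = (26*I)*G + (2*I)*(G + I) = 26*G*I + 2*I*(G + I) = 2*I*(G + I) + 26*G*I)
(r(-82, -165) + 32269) + (83 - 38*(-32)) = (2*(-82)*(-82 + 14*(-165)) + 32269) + (83 - 38*(-32)) = (2*(-82)*(-82 - 2310) + 32269) + (83 + 1216) = (2*(-82)*(-2392) + 32269) + 1299 = (392288 + 32269) + 1299 = 424557 + 1299 = 425856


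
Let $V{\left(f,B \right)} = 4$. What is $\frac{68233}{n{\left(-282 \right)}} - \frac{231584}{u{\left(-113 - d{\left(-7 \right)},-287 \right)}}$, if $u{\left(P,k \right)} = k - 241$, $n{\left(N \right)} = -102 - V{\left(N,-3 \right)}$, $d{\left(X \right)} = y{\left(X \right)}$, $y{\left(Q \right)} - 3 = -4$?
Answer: $- \frac{717445}{3498} \approx -205.1$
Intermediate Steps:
$y{\left(Q \right)} = -1$ ($y{\left(Q \right)} = 3 - 4 = -1$)
$d{\left(X \right)} = -1$
$n{\left(N \right)} = -106$ ($n{\left(N \right)} = -102 - 4 = -106$)
$u{\left(P,k \right)} = -241 + k$ ($u{\left(P,k \right)} = k - 241 = -241 + k$)
$\frac{68233}{n{\left(-282 \right)}} - \frac{231584}{u{\left(-113 - d{\left(-7 \right)},-287 \right)}} = \frac{68233}{-106} - \frac{231584}{-241 - 287} = 68233 \left(- \frac{1}{106}\right) - \frac{231584}{-528} = - \frac{68233}{106} - - \frac{14474}{33} = - \frac{68233}{106} + \frac{14474}{33} = - \frac{717445}{3498}$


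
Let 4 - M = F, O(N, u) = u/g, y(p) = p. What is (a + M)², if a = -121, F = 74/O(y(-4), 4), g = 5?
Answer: 175561/4 ≈ 43890.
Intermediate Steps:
O(N, u) = u/5
F = 185/2 (F = 74/(((⅕)*4)) = 74/(⅘) = 74*(5/4) = 185/2 ≈ 92.500)
M = -177/2 (M = 4 - 1*185/2 = 4 - 185/2 = -177/2 ≈ -88.500)
(a + M)² = (-121 - 177/2)² = (-419/2)² = 175561/4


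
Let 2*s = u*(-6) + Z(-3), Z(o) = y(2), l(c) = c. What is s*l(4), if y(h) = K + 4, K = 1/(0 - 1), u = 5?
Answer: -54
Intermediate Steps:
K = -1 (K = 1/(-1) = -1)
y(h) = 3 (y(h) = -1 + 4 = 3)
Z(o) = 3
s = -27/2 (s = (5*(-6) + 3)/2 = (-30 + 3)/2 = (½)*(-27) = -27/2 ≈ -13.500)
s*l(4) = -27/2*4 = -54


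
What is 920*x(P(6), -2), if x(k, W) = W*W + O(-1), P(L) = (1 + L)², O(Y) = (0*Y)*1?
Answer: 3680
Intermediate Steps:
O(Y) = 0 (O(Y) = 0*1 = 0)
x(k, W) = W² (x(k, W) = W*W + 0 = W² + 0 = W²)
920*x(P(6), -2) = 920*(-2)² = 920*4 = 3680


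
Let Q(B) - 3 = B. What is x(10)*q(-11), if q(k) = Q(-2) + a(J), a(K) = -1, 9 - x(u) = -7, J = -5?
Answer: 0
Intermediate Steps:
Q(B) = 3 + B
x(u) = 16 (x(u) = 9 - 1*(-7) = 9 + 7 = 16)
q(k) = 0 (q(k) = (3 - 2) - 1 = 1 - 1 = 0)
x(10)*q(-11) = 16*0 = 0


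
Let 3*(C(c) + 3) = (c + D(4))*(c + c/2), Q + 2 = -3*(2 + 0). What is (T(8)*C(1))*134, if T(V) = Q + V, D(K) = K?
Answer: 0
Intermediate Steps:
Q = -8 (Q = -2 - 3*(2 + 0) = -2 - 3*2 = -2 - 6 = -8)
C(c) = -3 + c*(4 + c)/2 (C(c) = -3 + ((c + 4)*(c + c/2))/3 = -3 + ((4 + c)*(c + c*(1/2)))/3 = -3 + ((4 + c)*(c + c/2))/3 = -3 + ((4 + c)*(3*c/2))/3 = -3 + (3*c*(4 + c)/2)/3 = -3 + c*(4 + c)/2)
T(V) = -8 + V
(T(8)*C(1))*134 = ((-8 + 8)*(-3 + (1/2)*1**2 + 2*1))*134 = (0*(-3 + (1/2)*1 + 2))*134 = (0*(-3 + 1/2 + 2))*134 = (0*(-1/2))*134 = 0*134 = 0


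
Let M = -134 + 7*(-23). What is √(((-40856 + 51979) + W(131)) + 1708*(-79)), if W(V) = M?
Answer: 2*I*√31026 ≈ 352.28*I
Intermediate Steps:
M = -295 (M = -134 - 161 = -295)
W(V) = -295
√(((-40856 + 51979) + W(131)) + 1708*(-79)) = √(((-40856 + 51979) - 295) + 1708*(-79)) = √((11123 - 295) - 134932) = √(10828 - 134932) = √(-124104) = 2*I*√31026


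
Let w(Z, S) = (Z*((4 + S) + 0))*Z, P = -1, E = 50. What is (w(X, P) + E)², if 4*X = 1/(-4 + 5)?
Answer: 644809/256 ≈ 2518.8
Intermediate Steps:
X = ¼ (X = 1/(4*(-4 + 5)) = (¼)/1 = (¼)*1 = ¼ ≈ 0.25000)
w(Z, S) = Z²*(4 + S) (w(Z, S) = (Z*(4 + S))*Z = Z²*(4 + S))
(w(X, P) + E)² = ((¼)²*(4 - 1) + 50)² = ((1/16)*3 + 50)² = (3/16 + 50)² = (803/16)² = 644809/256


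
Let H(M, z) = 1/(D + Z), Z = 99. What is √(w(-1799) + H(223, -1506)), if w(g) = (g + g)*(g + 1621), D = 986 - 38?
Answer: √702060477843/1047 ≈ 800.28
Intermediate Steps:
D = 948
H(M, z) = 1/1047 (H(M, z) = 1/(948 + 99) = 1/1047)
w(g) = 2*g*(1621 + g) (w(g) = (2*g)*(1621 + g) = 2*g*(1621 + g))
√(w(-1799) + H(223, -1506)) = √(2*(-1799)*(1621 - 1799) + 1/1047) = √(2*(-1799)*(-178) + 1/1047) = √(640444 + 1/1047) = √(670544869/1047) = √702060477843/1047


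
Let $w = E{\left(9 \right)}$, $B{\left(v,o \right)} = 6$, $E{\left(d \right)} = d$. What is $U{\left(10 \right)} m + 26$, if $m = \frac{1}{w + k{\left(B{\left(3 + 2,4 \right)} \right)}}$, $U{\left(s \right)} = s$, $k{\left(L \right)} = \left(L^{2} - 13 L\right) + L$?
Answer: $\frac{692}{27} \approx 25.63$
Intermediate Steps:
$w = 9$
$k{\left(L \right)} = L^{2} - 12 L$
$m = - \frac{1}{27}$ ($m = \frac{1}{9 + 6 \left(-12 + 6\right)} = \frac{1}{9 + 6 \left(-6\right)} = \frac{1}{9 - 36} = \frac{1}{-27} = - \frac{1}{27} \approx -0.037037$)
$U{\left(10 \right)} m + 26 = 10 \left(- \frac{1}{27}\right) + 26 = - \frac{10}{27} + 26 = \frac{692}{27}$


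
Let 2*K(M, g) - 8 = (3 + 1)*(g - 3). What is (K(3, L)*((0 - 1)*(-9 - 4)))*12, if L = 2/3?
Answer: -104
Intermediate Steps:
L = ⅔ (L = 2*(⅓) = ⅔ ≈ 0.66667)
K(M, g) = -2 + 2*g (K(M, g) = 4 + ((3 + 1)*(g - 3))/2 = 4 + (4*(-3 + g))/2 = 4 + (-12 + 4*g)/2 = 4 + (-6 + 2*g) = -2 + 2*g)
(K(3, L)*((0 - 1)*(-9 - 4)))*12 = ((-2 + 2*(⅔))*((0 - 1)*(-9 - 4)))*12 = ((-2 + 4/3)*(-1*(-13)))*12 = -⅔*13*12 = -26/3*12 = -104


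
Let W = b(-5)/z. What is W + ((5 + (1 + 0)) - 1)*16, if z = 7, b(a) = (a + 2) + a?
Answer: 552/7 ≈ 78.857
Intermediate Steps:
b(a) = 2 + 2*a (b(a) = (2 + a) + a = 2 + 2*a)
W = -8/7 (W = (2 + 2*(-5))/7 = (2 - 10)*(⅐) = -8*⅐ = -8/7 ≈ -1.1429)
W + ((5 + (1 + 0)) - 1)*16 = -8/7 + ((5 + (1 + 0)) - 1)*16 = -8/7 + ((5 + 1) - 1)*16 = -8/7 + (6 - 1)*16 = -8/7 + 5*16 = -8/7 + 80 = 552/7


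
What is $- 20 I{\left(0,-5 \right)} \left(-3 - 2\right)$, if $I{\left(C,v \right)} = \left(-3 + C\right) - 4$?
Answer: $-700$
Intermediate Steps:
$I{\left(C,v \right)} = -7 + C$
$- 20 I{\left(0,-5 \right)} \left(-3 - 2\right) = - 20 \left(-7 + 0\right) \left(-3 - 2\right) = - 20 \left(\left(-7\right) \left(-5\right)\right) = \left(-20\right) 35 = -700$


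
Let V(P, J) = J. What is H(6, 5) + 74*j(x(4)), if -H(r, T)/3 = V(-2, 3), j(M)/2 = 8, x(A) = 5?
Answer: 1175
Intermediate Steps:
j(M) = 16 (j(M) = 2*8 = 16)
H(r, T) = -9 (H(r, T) = -3*3 = -9)
H(6, 5) + 74*j(x(4)) = -9 + 74*16 = -9 + 1184 = 1175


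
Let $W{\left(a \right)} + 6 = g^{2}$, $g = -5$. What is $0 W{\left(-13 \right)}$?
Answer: $0$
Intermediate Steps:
$W{\left(a \right)} = 19$ ($W{\left(a \right)} = -6 + \left(-5\right)^{2} = -6 + 25 = 19$)
$0 W{\left(-13 \right)} = 0 \cdot 19 = 0$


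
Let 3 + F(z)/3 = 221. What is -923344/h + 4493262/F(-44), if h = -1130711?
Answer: 846864106043/123247499 ≈ 6871.3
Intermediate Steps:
F(z) = 654 (F(z) = -9 + 3*221 = -9 + 663 = 654)
-923344/h + 4493262/F(-44) = -923344/(-1130711) + 4493262/654 = -923344*(-1/1130711) + 4493262*(1/654) = 923344/1130711 + 748877/109 = 846864106043/123247499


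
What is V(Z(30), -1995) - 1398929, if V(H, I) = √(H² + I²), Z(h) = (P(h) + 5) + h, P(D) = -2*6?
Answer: -1398929 + √3980554 ≈ -1.3969e+6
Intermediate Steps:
P(D) = -12
Z(h) = -7 + h (Z(h) = (-12 + 5) + h = -7 + h)
V(Z(30), -1995) - 1398929 = √((-7 + 30)² + (-1995)²) - 1398929 = √(23² + 3980025) - 1398929 = √(529 + 3980025) - 1398929 = √3980554 - 1398929 = -1398929 + √3980554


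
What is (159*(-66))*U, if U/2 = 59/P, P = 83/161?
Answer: -199365012/83 ≈ -2.4020e+6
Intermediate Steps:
P = 83/161 (P = 83*(1/161) = 83/161 ≈ 0.51553)
U = 18998/83 (U = 2*(59/(83/161)) = 2*(59*(161/83)) = 2*(9499/83) = 18998/83 ≈ 228.89)
(159*(-66))*U = (159*(-66))*(18998/83) = -10494*18998/83 = -199365012/83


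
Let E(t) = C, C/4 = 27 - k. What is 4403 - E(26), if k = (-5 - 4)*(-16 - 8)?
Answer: 5159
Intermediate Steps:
k = 216 (k = -9*(-24) = 216)
C = -756 (C = 4*(27 - 1*216) = 4*(27 - 216) = 4*(-189) = -756)
E(t) = -756
4403 - E(26) = 4403 - 1*(-756) = 4403 + 756 = 5159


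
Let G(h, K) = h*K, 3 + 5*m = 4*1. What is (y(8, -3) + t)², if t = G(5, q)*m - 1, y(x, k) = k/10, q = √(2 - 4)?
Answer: (13 - 10*I*√2)²/100 ≈ -0.31 - 3.677*I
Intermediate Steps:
m = ⅕ (m = -⅗ + (4*1)/5 = -⅗ + (⅕)*4 = -⅗ + ⅘ = ⅕ ≈ 0.20000)
q = I*√2 (q = √(-2) = I*√2 ≈ 1.4142*I)
G(h, K) = K*h
y(x, k) = k/10 (y(x, k) = k*(⅒) = k/10)
t = -1 + I*√2 (t = ((I*√2)*5)*(⅕) - 1 = (5*I*√2)*(⅕) - 1 = I*√2 - 1 = -1 + I*√2 ≈ -1.0 + 1.4142*I)
(y(8, -3) + t)² = ((⅒)*(-3) + (-1 + I*√2))² = (-3/10 + (-1 + I*√2))² = (-13/10 + I*√2)²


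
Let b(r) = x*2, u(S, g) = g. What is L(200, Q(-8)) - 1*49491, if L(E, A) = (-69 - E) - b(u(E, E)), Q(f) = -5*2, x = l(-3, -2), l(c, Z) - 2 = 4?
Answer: -49772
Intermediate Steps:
l(c, Z) = 6 (l(c, Z) = 2 + 4 = 6)
x = 6
b(r) = 12 (b(r) = 6*2 = 12)
Q(f) = -10
L(E, A) = -81 - E (L(E, A) = (-69 - E) - 1*12 = (-69 - E) - 12 = -81 - E)
L(200, Q(-8)) - 1*49491 = (-81 - 1*200) - 1*49491 = (-81 - 200) - 49491 = -281 - 49491 = -49772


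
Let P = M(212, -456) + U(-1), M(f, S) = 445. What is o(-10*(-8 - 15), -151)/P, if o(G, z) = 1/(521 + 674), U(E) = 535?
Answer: 1/1171100 ≈ 8.5390e-7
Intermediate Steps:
o(G, z) = 1/1195
P = 980 (P = 445 + 535 = 980)
o(-10*(-8 - 15), -151)/P = (1/1195)/980 = (1/1195)*(1/980) = 1/1171100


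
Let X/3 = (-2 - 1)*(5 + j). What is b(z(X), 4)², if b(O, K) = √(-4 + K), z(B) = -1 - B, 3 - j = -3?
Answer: 0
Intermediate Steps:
j = 6 (j = 3 - 1*(-3) = 3 + 3 = 6)
X = -99 (X = 3*((-2 - 1)*(5 + 6)) = 3*(-3*11) = 3*(-33) = -99)
b(z(X), 4)² = (√(-4 + 4))² = (√0)² = 0² = 0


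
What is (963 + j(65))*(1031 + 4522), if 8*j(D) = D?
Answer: 43141257/8 ≈ 5.3927e+6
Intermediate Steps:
j(D) = D/8
(963 + j(65))*(1031 + 4522) = (963 + (⅛)*65)*(1031 + 4522) = (963 + 65/8)*5553 = (7769/8)*5553 = 43141257/8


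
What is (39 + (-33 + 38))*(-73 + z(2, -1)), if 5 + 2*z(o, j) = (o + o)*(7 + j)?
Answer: -2794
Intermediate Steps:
z(o, j) = -5/2 + o*(7 + j) (z(o, j) = -5/2 + ((o + o)*(7 + j))/2 = -5/2 + ((2*o)*(7 + j))/2 = -5/2 + (2*o*(7 + j))/2 = -5/2 + o*(7 + j))
(39 + (-33 + 38))*(-73 + z(2, -1)) = (39 + (-33 + 38))*(-73 + (-5/2 + 7*2 - 1*2)) = (39 + 5)*(-73 + (-5/2 + 14 - 2)) = 44*(-73 + 19/2) = 44*(-127/2) = -2794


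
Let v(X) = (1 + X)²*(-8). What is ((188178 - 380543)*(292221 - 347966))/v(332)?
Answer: -10723386925/887112 ≈ -12088.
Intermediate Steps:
v(X) = -8*(1 + X)²
((188178 - 380543)*(292221 - 347966))/v(332) = ((188178 - 380543)*(292221 - 347966))/((-8*(1 + 332)²)) = (-192365*(-55745))/((-8*333²)) = 10723386925/((-8*110889)) = 10723386925/(-887112) = 10723386925*(-1/887112) = -10723386925/887112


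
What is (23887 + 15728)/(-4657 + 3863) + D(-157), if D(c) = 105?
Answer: 43755/794 ≈ 55.107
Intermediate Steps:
(23887 + 15728)/(-4657 + 3863) + D(-157) = (23887 + 15728)/(-4657 + 3863) + 105 = 39615/(-794) + 105 = 39615*(-1/794) + 105 = -39615/794 + 105 = 43755/794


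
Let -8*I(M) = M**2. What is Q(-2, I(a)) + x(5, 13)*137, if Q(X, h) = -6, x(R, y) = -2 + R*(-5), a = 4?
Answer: -3705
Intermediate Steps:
x(R, y) = -2 - 5*R
I(M) = -M**2/8
Q(-2, I(a)) + x(5, 13)*137 = -6 + (-2 - 5*5)*137 = -6 + (-2 - 25)*137 = -6 - 27*137 = -6 - 3699 = -3705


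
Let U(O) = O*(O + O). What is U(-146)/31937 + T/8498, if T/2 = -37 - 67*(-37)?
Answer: 259133522/135700313 ≈ 1.9096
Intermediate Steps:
U(O) = 2*O² (U(O) = O*(2*O) = 2*O²)
T = 4884 (T = 2*(-37 - 67*(-37)) = 2*(-37 + 2479) = 2*2442 = 4884)
U(-146)/31937 + T/8498 = (2*(-146)²)/31937 + 4884/8498 = (2*21316)*(1/31937) + 4884*(1/8498) = 42632*(1/31937) + 2442/4249 = 42632/31937 + 2442/4249 = 259133522/135700313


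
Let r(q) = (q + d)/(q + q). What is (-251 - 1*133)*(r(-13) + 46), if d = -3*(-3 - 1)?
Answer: -229824/13 ≈ -17679.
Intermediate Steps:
d = 12 (d = -3*(-4) = 12)
r(q) = (12 + q)/(2*q) (r(q) = (q + 12)/(q + q) = (12 + q)/((2*q)) = (12 + q)*(1/(2*q)) = (12 + q)/(2*q))
(-251 - 1*133)*(r(-13) + 46) = (-251 - 1*133)*((½)*(12 - 13)/(-13) + 46) = (-251 - 133)*((½)*(-1/13)*(-1) + 46) = -384*(1/26 + 46) = -384*1197/26 = -229824/13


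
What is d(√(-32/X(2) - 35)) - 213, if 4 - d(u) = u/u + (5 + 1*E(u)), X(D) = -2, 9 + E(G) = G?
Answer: -206 - I*√19 ≈ -206.0 - 4.3589*I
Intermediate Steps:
E(G) = -9 + G
d(u) = 7 - u (d(u) = 4 - (u/u + (5 + 1*(-9 + u))) = 4 - (1 + (5 + (-9 + u))) = 4 - (1 + (-4 + u)) = 4 - (-3 + u) = 4 + (3 - u) = 7 - u)
d(√(-32/X(2) - 35)) - 213 = (7 - √(-32/(-2) - 35)) - 213 = (7 - √(-32*(-½) - 35)) - 213 = (7 - √(16 - 35)) - 213 = (7 - √(-19)) - 213 = (7 - I*√19) - 213 = -206 - I*√19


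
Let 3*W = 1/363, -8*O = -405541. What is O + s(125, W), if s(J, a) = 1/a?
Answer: 414253/8 ≈ 51782.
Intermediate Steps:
O = 405541/8 (O = -⅛*(-405541) = 405541/8 ≈ 50693.)
W = 1/1089 (W = (⅓)/363 = (⅓)*(1/363) = 1/1089 ≈ 0.00091827)
O + s(125, W) = 405541/8 + 1/(1/1089) = 405541/8 + 1089 = 414253/8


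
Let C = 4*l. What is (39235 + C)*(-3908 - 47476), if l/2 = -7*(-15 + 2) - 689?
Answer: -1770230184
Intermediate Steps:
l = -1196 (l = 2*(-7*(-15 + 2) - 689) = 2*(-7*(-13) - 689) = 2*(91 - 689) = 2*(-598) = -1196)
C = -4784 (C = 4*(-1196) = -4784)
(39235 + C)*(-3908 - 47476) = (39235 - 4784)*(-3908 - 47476) = 34451*(-51384) = -1770230184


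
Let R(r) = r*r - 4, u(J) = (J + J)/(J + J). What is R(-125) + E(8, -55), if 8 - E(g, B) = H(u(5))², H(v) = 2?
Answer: 15625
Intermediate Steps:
u(J) = 1 (u(J) = (2*J)/((2*J)) = (2*J)*(1/(2*J)) = 1)
R(r) = -4 + r² (R(r) = r² - 4 = -4 + r²)
E(g, B) = 4 (E(g, B) = 8 - 1*2² = 8 - 1*4 = 8 - 4 = 4)
R(-125) + E(8, -55) = (-4 + (-125)²) + 4 = (-4 + 15625) + 4 = 15621 + 4 = 15625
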